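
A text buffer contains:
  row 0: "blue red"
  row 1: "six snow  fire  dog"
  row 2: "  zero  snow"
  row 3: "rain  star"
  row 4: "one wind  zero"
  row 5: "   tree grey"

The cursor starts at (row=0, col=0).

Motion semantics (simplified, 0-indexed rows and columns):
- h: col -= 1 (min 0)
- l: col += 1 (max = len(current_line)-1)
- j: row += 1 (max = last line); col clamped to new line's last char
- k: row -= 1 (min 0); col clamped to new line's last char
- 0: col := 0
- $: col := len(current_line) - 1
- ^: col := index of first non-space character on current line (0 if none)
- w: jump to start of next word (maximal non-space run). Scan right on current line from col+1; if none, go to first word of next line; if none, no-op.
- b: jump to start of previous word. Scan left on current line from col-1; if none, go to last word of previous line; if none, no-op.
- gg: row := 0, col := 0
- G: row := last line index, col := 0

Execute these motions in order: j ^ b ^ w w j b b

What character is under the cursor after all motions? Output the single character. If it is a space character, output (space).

Answer: f

Derivation:
After 1 (j): row=1 col=0 char='s'
After 2 (^): row=1 col=0 char='s'
After 3 (b): row=0 col=5 char='r'
After 4 (^): row=0 col=0 char='b'
After 5 (w): row=0 col=5 char='r'
After 6 (w): row=1 col=0 char='s'
After 7 (j): row=2 col=0 char='_'
After 8 (b): row=1 col=16 char='d'
After 9 (b): row=1 col=10 char='f'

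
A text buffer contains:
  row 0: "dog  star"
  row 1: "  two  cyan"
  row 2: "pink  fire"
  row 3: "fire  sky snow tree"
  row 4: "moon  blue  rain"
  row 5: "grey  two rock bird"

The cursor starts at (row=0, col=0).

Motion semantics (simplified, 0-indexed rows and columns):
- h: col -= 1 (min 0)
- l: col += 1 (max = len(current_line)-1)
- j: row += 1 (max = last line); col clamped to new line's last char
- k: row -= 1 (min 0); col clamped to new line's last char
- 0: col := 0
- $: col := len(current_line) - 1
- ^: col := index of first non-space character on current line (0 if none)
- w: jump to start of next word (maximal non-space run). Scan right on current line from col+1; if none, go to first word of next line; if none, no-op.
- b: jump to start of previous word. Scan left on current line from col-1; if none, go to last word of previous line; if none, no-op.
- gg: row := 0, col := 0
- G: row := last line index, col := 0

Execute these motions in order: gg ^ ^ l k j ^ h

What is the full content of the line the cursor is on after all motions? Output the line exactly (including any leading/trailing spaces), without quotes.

After 1 (gg): row=0 col=0 char='d'
After 2 (^): row=0 col=0 char='d'
After 3 (^): row=0 col=0 char='d'
After 4 (l): row=0 col=1 char='o'
After 5 (k): row=0 col=1 char='o'
After 6 (j): row=1 col=1 char='_'
After 7 (^): row=1 col=2 char='t'
After 8 (h): row=1 col=1 char='_'

Answer:   two  cyan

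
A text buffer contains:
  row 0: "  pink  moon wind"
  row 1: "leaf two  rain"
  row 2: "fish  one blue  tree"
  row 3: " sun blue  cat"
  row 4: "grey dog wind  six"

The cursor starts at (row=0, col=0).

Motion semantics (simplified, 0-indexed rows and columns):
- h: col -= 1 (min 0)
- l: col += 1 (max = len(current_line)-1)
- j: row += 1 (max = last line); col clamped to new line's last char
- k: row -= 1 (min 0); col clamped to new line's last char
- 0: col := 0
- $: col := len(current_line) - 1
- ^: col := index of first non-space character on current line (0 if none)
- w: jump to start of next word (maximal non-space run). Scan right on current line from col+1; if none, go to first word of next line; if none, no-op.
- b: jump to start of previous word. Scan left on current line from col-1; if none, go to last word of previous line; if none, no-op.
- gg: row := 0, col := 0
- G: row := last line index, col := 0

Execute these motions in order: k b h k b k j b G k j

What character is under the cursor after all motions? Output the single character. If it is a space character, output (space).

Answer: g

Derivation:
After 1 (k): row=0 col=0 char='_'
After 2 (b): row=0 col=0 char='_'
After 3 (h): row=0 col=0 char='_'
After 4 (k): row=0 col=0 char='_'
After 5 (b): row=0 col=0 char='_'
After 6 (k): row=0 col=0 char='_'
After 7 (j): row=1 col=0 char='l'
After 8 (b): row=0 col=13 char='w'
After 9 (G): row=4 col=0 char='g'
After 10 (k): row=3 col=0 char='_'
After 11 (j): row=4 col=0 char='g'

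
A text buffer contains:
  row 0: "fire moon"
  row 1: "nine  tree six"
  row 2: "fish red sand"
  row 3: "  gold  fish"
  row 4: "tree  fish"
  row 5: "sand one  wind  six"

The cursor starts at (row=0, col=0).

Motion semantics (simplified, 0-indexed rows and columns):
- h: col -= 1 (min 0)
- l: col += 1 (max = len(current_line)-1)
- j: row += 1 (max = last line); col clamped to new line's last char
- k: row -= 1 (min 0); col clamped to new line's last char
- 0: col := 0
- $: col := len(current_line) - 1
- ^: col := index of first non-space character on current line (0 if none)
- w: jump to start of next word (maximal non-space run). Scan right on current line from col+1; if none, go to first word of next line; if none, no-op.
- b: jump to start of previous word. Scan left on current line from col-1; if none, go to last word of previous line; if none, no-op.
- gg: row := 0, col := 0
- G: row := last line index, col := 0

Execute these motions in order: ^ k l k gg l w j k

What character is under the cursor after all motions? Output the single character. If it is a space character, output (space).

Answer: m

Derivation:
After 1 (^): row=0 col=0 char='f'
After 2 (k): row=0 col=0 char='f'
After 3 (l): row=0 col=1 char='i'
After 4 (k): row=0 col=1 char='i'
After 5 (gg): row=0 col=0 char='f'
After 6 (l): row=0 col=1 char='i'
After 7 (w): row=0 col=5 char='m'
After 8 (j): row=1 col=5 char='_'
After 9 (k): row=0 col=5 char='m'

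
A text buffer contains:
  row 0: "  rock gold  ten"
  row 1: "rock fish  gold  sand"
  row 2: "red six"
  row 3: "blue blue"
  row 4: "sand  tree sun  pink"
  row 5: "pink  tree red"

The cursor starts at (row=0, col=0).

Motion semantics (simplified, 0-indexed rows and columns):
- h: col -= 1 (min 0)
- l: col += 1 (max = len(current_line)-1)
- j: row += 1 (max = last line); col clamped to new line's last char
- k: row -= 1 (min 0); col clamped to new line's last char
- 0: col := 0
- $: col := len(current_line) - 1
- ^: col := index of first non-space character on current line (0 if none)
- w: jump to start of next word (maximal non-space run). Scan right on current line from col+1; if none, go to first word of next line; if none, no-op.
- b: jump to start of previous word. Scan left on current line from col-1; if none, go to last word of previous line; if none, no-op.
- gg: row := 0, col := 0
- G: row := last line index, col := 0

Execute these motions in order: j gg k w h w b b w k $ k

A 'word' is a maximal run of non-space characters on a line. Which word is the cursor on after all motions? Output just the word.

After 1 (j): row=1 col=0 char='r'
After 2 (gg): row=0 col=0 char='_'
After 3 (k): row=0 col=0 char='_'
After 4 (w): row=0 col=2 char='r'
After 5 (h): row=0 col=1 char='_'
After 6 (w): row=0 col=2 char='r'
After 7 (b): row=0 col=2 char='r'
After 8 (b): row=0 col=2 char='r'
After 9 (w): row=0 col=7 char='g'
After 10 (k): row=0 col=7 char='g'
After 11 ($): row=0 col=15 char='n'
After 12 (k): row=0 col=15 char='n'

Answer: ten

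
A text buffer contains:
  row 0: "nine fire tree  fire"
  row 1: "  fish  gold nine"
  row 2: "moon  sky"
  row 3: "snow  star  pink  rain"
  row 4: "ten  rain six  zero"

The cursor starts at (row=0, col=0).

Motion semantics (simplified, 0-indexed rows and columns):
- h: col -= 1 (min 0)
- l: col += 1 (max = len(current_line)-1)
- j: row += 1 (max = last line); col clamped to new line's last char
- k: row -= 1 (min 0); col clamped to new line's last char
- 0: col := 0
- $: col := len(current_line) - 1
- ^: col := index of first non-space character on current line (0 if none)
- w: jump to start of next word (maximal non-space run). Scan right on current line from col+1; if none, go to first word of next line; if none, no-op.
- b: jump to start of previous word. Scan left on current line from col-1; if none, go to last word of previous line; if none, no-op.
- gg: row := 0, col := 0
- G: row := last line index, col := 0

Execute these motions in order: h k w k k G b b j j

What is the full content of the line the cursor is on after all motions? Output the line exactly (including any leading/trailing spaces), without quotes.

Answer: ten  rain six  zero

Derivation:
After 1 (h): row=0 col=0 char='n'
After 2 (k): row=0 col=0 char='n'
After 3 (w): row=0 col=5 char='f'
After 4 (k): row=0 col=5 char='f'
After 5 (k): row=0 col=5 char='f'
After 6 (G): row=4 col=0 char='t'
After 7 (b): row=3 col=18 char='r'
After 8 (b): row=3 col=12 char='p'
After 9 (j): row=4 col=12 char='x'
After 10 (j): row=4 col=12 char='x'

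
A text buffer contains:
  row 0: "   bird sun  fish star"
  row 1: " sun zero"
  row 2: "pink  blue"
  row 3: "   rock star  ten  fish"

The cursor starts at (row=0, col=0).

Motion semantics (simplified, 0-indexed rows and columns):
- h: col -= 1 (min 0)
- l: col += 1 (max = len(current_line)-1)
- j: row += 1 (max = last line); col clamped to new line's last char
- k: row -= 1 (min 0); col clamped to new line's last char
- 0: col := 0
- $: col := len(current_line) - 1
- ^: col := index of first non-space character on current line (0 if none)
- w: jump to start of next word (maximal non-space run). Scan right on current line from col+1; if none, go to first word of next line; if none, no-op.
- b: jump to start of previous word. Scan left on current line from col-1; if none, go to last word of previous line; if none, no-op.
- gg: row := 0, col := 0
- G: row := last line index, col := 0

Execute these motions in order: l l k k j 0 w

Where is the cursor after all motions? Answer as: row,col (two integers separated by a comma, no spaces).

After 1 (l): row=0 col=1 char='_'
After 2 (l): row=0 col=2 char='_'
After 3 (k): row=0 col=2 char='_'
After 4 (k): row=0 col=2 char='_'
After 5 (j): row=1 col=2 char='u'
After 6 (0): row=1 col=0 char='_'
After 7 (w): row=1 col=1 char='s'

Answer: 1,1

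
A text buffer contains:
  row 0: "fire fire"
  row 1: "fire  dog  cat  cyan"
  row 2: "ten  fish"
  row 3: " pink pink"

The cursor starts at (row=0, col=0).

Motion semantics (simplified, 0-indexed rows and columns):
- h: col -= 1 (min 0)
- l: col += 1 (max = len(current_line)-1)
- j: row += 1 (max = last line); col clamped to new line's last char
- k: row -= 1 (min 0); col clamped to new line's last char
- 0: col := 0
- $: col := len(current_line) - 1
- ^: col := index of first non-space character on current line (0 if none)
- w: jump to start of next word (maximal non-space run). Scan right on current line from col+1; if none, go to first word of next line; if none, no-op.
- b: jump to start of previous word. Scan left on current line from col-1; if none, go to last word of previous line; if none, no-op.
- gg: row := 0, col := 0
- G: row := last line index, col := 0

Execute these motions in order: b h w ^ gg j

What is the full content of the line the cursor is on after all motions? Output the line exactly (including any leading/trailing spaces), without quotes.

After 1 (b): row=0 col=0 char='f'
After 2 (h): row=0 col=0 char='f'
After 3 (w): row=0 col=5 char='f'
After 4 (^): row=0 col=0 char='f'
After 5 (gg): row=0 col=0 char='f'
After 6 (j): row=1 col=0 char='f'

Answer: fire  dog  cat  cyan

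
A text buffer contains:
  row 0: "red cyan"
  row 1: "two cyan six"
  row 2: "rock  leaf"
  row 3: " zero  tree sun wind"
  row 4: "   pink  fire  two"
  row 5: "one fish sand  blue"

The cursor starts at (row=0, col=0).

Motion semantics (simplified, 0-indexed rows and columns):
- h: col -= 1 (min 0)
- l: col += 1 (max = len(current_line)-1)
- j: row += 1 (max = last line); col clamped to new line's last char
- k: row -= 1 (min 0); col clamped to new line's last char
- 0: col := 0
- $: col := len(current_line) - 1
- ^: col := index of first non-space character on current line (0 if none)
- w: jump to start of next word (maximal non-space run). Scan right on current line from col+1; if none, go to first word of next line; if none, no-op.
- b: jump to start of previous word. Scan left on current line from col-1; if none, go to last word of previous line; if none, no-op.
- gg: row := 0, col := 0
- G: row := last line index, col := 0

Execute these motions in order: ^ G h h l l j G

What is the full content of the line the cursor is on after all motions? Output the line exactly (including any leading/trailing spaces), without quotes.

Answer: one fish sand  blue

Derivation:
After 1 (^): row=0 col=0 char='r'
After 2 (G): row=5 col=0 char='o'
After 3 (h): row=5 col=0 char='o'
After 4 (h): row=5 col=0 char='o'
After 5 (l): row=5 col=1 char='n'
After 6 (l): row=5 col=2 char='e'
After 7 (j): row=5 col=2 char='e'
After 8 (G): row=5 col=0 char='o'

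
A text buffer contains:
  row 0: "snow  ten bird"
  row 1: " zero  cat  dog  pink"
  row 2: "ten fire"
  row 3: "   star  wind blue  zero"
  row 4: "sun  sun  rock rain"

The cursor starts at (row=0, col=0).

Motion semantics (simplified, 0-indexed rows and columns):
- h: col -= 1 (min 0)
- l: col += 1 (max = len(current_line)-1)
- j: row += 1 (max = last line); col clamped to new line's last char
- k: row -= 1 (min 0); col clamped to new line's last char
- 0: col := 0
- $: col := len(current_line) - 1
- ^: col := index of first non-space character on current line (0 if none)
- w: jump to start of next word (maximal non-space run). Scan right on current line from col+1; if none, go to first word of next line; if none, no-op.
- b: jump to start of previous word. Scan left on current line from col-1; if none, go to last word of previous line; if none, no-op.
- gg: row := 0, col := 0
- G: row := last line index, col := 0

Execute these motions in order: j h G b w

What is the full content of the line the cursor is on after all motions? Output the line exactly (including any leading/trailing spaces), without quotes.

After 1 (j): row=1 col=0 char='_'
After 2 (h): row=1 col=0 char='_'
After 3 (G): row=4 col=0 char='s'
After 4 (b): row=3 col=20 char='z'
After 5 (w): row=4 col=0 char='s'

Answer: sun  sun  rock rain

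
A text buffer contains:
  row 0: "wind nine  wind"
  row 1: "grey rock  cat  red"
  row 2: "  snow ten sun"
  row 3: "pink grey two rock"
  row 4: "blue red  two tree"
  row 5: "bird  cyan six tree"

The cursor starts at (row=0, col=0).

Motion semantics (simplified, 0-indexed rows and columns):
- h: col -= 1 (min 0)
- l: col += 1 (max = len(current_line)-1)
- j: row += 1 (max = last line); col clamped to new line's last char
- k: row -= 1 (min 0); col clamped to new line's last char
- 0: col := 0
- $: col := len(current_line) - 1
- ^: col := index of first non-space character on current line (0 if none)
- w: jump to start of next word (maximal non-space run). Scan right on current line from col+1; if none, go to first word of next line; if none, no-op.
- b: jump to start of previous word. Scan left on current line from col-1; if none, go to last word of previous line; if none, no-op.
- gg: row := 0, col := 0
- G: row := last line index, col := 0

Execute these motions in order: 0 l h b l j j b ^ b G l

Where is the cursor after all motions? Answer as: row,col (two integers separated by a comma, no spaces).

Answer: 5,1

Derivation:
After 1 (0): row=0 col=0 char='w'
After 2 (l): row=0 col=1 char='i'
After 3 (h): row=0 col=0 char='w'
After 4 (b): row=0 col=0 char='w'
After 5 (l): row=0 col=1 char='i'
After 6 (j): row=1 col=1 char='r'
After 7 (j): row=2 col=1 char='_'
After 8 (b): row=1 col=16 char='r'
After 9 (^): row=1 col=0 char='g'
After 10 (b): row=0 col=11 char='w'
After 11 (G): row=5 col=0 char='b'
After 12 (l): row=5 col=1 char='i'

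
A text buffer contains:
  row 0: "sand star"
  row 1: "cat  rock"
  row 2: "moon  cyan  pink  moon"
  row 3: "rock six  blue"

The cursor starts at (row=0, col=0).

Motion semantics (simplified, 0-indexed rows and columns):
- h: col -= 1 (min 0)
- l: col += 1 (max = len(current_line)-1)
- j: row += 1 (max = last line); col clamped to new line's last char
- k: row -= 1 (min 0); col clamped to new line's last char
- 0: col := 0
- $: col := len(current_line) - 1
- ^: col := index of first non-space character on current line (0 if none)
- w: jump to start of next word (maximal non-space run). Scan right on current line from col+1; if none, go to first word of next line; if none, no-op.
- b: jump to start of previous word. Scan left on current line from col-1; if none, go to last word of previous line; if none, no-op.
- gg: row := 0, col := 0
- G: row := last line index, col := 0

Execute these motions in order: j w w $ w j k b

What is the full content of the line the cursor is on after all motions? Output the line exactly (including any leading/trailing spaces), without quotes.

Answer: cat  rock

Derivation:
After 1 (j): row=1 col=0 char='c'
After 2 (w): row=1 col=5 char='r'
After 3 (w): row=2 col=0 char='m'
After 4 ($): row=2 col=21 char='n'
After 5 (w): row=3 col=0 char='r'
After 6 (j): row=3 col=0 char='r'
After 7 (k): row=2 col=0 char='m'
After 8 (b): row=1 col=5 char='r'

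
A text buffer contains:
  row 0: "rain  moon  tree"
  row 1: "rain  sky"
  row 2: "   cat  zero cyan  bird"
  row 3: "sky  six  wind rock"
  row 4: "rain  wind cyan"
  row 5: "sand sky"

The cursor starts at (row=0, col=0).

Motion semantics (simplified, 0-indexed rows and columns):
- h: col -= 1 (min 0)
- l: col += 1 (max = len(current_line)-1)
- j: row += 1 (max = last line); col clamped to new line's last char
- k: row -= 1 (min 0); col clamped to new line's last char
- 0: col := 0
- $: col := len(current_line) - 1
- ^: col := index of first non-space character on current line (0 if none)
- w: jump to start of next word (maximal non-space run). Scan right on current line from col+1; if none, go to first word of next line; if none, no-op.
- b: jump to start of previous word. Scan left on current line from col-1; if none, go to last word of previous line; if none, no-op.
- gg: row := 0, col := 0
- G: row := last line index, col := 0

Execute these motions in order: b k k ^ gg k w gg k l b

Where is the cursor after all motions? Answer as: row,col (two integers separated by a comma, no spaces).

Answer: 0,0

Derivation:
After 1 (b): row=0 col=0 char='r'
After 2 (k): row=0 col=0 char='r'
After 3 (k): row=0 col=0 char='r'
After 4 (^): row=0 col=0 char='r'
After 5 (gg): row=0 col=0 char='r'
After 6 (k): row=0 col=0 char='r'
After 7 (w): row=0 col=6 char='m'
After 8 (gg): row=0 col=0 char='r'
After 9 (k): row=0 col=0 char='r'
After 10 (l): row=0 col=1 char='a'
After 11 (b): row=0 col=0 char='r'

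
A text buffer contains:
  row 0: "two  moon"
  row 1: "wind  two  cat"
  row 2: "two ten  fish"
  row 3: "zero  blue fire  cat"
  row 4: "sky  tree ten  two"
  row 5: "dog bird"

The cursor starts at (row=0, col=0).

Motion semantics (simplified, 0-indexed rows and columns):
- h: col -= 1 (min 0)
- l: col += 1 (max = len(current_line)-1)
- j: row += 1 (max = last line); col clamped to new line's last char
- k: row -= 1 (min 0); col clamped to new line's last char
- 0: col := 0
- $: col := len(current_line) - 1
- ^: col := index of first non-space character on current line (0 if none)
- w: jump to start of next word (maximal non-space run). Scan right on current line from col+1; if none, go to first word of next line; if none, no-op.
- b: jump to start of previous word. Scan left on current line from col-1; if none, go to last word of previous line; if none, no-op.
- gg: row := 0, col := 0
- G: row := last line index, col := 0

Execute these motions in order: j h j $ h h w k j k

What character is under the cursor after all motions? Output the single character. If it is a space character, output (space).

After 1 (j): row=1 col=0 char='w'
After 2 (h): row=1 col=0 char='w'
After 3 (j): row=2 col=0 char='t'
After 4 ($): row=2 col=12 char='h'
After 5 (h): row=2 col=11 char='s'
After 6 (h): row=2 col=10 char='i'
After 7 (w): row=3 col=0 char='z'
After 8 (k): row=2 col=0 char='t'
After 9 (j): row=3 col=0 char='z'
After 10 (k): row=2 col=0 char='t'

Answer: t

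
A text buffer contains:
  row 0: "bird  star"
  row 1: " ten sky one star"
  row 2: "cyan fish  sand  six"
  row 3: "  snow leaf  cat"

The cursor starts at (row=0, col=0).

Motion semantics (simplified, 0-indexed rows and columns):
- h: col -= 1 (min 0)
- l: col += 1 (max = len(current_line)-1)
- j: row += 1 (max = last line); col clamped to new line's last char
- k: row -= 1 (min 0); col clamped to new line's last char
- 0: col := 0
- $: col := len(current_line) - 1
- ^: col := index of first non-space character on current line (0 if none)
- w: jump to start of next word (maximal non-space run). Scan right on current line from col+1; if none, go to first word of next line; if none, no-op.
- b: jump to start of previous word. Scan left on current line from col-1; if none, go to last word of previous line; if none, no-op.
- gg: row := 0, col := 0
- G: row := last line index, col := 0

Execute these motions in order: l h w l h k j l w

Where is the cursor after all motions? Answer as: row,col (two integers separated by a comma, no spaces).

Answer: 1,9

Derivation:
After 1 (l): row=0 col=1 char='i'
After 2 (h): row=0 col=0 char='b'
After 3 (w): row=0 col=6 char='s'
After 4 (l): row=0 col=7 char='t'
After 5 (h): row=0 col=6 char='s'
After 6 (k): row=0 col=6 char='s'
After 7 (j): row=1 col=6 char='k'
After 8 (l): row=1 col=7 char='y'
After 9 (w): row=1 col=9 char='o'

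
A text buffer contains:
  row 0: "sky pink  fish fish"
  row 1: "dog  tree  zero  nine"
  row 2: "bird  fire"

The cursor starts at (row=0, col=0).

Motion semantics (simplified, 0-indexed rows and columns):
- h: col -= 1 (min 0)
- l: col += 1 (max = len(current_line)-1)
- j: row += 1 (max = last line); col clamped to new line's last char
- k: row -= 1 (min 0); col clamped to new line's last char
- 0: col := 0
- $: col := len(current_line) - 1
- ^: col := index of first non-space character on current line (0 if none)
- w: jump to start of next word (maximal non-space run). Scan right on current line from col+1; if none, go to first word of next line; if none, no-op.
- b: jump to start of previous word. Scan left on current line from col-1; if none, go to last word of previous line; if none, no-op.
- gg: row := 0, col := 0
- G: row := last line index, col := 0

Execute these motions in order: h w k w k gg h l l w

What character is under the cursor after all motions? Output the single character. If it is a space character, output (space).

Answer: p

Derivation:
After 1 (h): row=0 col=0 char='s'
After 2 (w): row=0 col=4 char='p'
After 3 (k): row=0 col=4 char='p'
After 4 (w): row=0 col=10 char='f'
After 5 (k): row=0 col=10 char='f'
After 6 (gg): row=0 col=0 char='s'
After 7 (h): row=0 col=0 char='s'
After 8 (l): row=0 col=1 char='k'
After 9 (l): row=0 col=2 char='y'
After 10 (w): row=0 col=4 char='p'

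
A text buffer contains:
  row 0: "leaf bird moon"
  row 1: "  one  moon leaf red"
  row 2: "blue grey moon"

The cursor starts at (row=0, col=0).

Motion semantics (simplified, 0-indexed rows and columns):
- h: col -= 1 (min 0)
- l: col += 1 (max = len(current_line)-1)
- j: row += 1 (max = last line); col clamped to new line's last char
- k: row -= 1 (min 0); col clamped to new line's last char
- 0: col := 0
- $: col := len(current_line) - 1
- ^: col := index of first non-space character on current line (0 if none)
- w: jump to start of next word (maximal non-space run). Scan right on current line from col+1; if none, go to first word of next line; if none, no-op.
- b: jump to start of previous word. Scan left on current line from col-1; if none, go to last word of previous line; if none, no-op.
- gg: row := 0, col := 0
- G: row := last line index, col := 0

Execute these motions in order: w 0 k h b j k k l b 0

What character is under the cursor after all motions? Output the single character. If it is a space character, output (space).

After 1 (w): row=0 col=5 char='b'
After 2 (0): row=0 col=0 char='l'
After 3 (k): row=0 col=0 char='l'
After 4 (h): row=0 col=0 char='l'
After 5 (b): row=0 col=0 char='l'
After 6 (j): row=1 col=0 char='_'
After 7 (k): row=0 col=0 char='l'
After 8 (k): row=0 col=0 char='l'
After 9 (l): row=0 col=1 char='e'
After 10 (b): row=0 col=0 char='l'
After 11 (0): row=0 col=0 char='l'

Answer: l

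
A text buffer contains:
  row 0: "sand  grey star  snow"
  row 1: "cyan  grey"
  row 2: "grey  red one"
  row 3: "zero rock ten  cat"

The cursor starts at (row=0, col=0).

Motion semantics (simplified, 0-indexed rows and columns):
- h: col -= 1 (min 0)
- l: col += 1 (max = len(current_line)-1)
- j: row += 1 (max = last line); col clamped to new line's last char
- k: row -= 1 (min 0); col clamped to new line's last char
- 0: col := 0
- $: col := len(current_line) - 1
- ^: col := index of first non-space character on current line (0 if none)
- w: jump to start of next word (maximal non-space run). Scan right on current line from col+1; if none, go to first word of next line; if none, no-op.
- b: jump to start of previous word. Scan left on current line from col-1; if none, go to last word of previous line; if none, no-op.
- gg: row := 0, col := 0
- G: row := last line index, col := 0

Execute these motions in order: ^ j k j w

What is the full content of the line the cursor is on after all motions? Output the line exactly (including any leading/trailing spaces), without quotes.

Answer: cyan  grey

Derivation:
After 1 (^): row=0 col=0 char='s'
After 2 (j): row=1 col=0 char='c'
After 3 (k): row=0 col=0 char='s'
After 4 (j): row=1 col=0 char='c'
After 5 (w): row=1 col=6 char='g'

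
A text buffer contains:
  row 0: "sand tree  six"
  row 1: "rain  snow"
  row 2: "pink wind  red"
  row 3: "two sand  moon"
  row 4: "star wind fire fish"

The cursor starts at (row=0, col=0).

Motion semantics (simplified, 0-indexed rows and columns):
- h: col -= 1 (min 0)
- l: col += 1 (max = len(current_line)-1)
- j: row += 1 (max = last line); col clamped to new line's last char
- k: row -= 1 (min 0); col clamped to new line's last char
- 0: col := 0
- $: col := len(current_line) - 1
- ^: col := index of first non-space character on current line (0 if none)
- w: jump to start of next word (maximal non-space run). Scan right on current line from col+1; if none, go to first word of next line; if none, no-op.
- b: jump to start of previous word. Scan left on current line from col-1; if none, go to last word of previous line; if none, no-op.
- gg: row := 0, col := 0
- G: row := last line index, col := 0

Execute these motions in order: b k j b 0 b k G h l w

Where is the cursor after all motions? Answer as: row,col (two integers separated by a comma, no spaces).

Answer: 4,5

Derivation:
After 1 (b): row=0 col=0 char='s'
After 2 (k): row=0 col=0 char='s'
After 3 (j): row=1 col=0 char='r'
After 4 (b): row=0 col=11 char='s'
After 5 (0): row=0 col=0 char='s'
After 6 (b): row=0 col=0 char='s'
After 7 (k): row=0 col=0 char='s'
After 8 (G): row=4 col=0 char='s'
After 9 (h): row=4 col=0 char='s'
After 10 (l): row=4 col=1 char='t'
After 11 (w): row=4 col=5 char='w'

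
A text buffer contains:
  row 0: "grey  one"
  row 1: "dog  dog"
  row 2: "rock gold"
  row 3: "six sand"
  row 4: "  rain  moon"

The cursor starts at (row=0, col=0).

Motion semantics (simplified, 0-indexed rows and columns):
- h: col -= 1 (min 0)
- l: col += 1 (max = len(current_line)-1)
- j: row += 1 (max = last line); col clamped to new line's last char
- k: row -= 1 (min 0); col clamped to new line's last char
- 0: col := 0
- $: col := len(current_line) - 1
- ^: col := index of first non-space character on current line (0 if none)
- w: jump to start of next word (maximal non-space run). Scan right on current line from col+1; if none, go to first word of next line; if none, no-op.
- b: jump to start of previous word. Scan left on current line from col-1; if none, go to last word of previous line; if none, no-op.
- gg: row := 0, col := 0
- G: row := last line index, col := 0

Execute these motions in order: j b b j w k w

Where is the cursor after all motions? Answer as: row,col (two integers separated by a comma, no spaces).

Answer: 0,6

Derivation:
After 1 (j): row=1 col=0 char='d'
After 2 (b): row=0 col=6 char='o'
After 3 (b): row=0 col=0 char='g'
After 4 (j): row=1 col=0 char='d'
After 5 (w): row=1 col=5 char='d'
After 6 (k): row=0 col=5 char='_'
After 7 (w): row=0 col=6 char='o'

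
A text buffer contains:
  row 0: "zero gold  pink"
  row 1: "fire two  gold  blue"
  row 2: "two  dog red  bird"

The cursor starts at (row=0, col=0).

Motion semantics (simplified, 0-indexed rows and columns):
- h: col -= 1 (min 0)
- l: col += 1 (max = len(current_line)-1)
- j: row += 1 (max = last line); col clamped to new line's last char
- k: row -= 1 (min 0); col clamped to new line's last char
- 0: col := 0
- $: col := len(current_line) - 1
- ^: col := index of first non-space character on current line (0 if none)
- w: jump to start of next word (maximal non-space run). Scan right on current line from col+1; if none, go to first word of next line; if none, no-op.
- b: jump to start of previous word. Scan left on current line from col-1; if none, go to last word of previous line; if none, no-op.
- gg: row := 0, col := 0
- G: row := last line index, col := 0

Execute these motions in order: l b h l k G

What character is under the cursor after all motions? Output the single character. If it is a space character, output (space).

After 1 (l): row=0 col=1 char='e'
After 2 (b): row=0 col=0 char='z'
After 3 (h): row=0 col=0 char='z'
After 4 (l): row=0 col=1 char='e'
After 5 (k): row=0 col=1 char='e'
After 6 (G): row=2 col=0 char='t'

Answer: t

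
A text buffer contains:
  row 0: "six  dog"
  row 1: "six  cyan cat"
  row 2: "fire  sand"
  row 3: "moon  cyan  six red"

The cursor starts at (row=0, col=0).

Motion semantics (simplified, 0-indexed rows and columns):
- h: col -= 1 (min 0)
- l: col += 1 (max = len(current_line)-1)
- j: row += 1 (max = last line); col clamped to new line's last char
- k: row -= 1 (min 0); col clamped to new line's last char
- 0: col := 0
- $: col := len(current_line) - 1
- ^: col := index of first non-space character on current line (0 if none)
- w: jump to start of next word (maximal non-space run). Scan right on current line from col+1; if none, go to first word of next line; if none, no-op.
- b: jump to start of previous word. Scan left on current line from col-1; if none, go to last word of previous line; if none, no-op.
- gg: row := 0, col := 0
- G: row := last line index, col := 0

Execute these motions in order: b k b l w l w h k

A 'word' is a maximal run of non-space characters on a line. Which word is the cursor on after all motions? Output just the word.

Answer: six

Derivation:
After 1 (b): row=0 col=0 char='s'
After 2 (k): row=0 col=0 char='s'
After 3 (b): row=0 col=0 char='s'
After 4 (l): row=0 col=1 char='i'
After 5 (w): row=0 col=5 char='d'
After 6 (l): row=0 col=6 char='o'
After 7 (w): row=1 col=0 char='s'
After 8 (h): row=1 col=0 char='s'
After 9 (k): row=0 col=0 char='s'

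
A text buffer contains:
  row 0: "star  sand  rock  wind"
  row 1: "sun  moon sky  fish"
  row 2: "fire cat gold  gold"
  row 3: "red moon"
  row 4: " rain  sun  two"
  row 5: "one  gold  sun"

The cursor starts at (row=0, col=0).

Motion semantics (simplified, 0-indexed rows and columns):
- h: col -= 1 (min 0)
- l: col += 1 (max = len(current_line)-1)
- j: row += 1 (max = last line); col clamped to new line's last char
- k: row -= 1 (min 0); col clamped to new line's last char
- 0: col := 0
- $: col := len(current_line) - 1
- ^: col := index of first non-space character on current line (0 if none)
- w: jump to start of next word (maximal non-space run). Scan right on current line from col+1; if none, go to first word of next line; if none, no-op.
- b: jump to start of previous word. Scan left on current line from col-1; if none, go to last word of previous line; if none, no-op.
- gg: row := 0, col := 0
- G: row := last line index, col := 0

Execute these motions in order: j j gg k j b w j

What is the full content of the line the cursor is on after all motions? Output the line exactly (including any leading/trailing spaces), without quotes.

Answer: fire cat gold  gold

Derivation:
After 1 (j): row=1 col=0 char='s'
After 2 (j): row=2 col=0 char='f'
After 3 (gg): row=0 col=0 char='s'
After 4 (k): row=0 col=0 char='s'
After 5 (j): row=1 col=0 char='s'
After 6 (b): row=0 col=18 char='w'
After 7 (w): row=1 col=0 char='s'
After 8 (j): row=2 col=0 char='f'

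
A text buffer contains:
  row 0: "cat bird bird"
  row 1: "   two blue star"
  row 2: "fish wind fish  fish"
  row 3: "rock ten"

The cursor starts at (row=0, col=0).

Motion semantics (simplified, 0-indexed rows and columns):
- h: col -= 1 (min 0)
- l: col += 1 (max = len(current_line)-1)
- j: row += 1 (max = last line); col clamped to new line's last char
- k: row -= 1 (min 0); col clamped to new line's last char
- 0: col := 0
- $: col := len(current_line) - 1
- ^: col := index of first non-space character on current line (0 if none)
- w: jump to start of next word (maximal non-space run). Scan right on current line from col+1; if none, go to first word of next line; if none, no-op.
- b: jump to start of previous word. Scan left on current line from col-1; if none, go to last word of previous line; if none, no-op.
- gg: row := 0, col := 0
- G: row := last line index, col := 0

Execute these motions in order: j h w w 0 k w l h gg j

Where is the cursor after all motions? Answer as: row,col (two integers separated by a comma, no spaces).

Answer: 1,0

Derivation:
After 1 (j): row=1 col=0 char='_'
After 2 (h): row=1 col=0 char='_'
After 3 (w): row=1 col=3 char='t'
After 4 (w): row=1 col=7 char='b'
After 5 (0): row=1 col=0 char='_'
After 6 (k): row=0 col=0 char='c'
After 7 (w): row=0 col=4 char='b'
After 8 (l): row=0 col=5 char='i'
After 9 (h): row=0 col=4 char='b'
After 10 (gg): row=0 col=0 char='c'
After 11 (j): row=1 col=0 char='_'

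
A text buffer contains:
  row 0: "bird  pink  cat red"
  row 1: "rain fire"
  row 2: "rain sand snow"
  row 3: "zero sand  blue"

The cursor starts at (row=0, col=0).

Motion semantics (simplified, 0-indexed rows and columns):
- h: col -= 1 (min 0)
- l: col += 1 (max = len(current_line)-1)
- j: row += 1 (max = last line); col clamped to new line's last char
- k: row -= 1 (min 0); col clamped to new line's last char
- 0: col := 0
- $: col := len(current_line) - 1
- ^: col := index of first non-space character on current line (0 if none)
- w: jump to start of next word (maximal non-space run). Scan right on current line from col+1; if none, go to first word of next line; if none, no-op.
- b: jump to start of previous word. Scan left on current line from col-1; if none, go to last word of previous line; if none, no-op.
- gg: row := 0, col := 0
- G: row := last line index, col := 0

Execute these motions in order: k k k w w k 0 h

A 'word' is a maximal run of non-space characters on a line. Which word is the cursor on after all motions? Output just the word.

Answer: bird

Derivation:
After 1 (k): row=0 col=0 char='b'
After 2 (k): row=0 col=0 char='b'
After 3 (k): row=0 col=0 char='b'
After 4 (w): row=0 col=6 char='p'
After 5 (w): row=0 col=12 char='c'
After 6 (k): row=0 col=12 char='c'
After 7 (0): row=0 col=0 char='b'
After 8 (h): row=0 col=0 char='b'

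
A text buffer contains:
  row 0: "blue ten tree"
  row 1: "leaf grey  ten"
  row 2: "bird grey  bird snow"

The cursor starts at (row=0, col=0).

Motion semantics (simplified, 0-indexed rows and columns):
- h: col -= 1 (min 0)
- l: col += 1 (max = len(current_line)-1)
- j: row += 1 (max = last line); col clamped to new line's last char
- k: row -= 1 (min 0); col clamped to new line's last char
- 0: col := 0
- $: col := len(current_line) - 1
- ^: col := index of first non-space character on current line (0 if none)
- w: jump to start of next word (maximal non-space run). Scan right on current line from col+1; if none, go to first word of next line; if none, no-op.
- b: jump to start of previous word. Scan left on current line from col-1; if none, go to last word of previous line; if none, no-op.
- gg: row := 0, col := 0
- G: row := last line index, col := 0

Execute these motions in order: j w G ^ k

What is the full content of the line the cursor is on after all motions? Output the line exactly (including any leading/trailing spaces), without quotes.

Answer: leaf grey  ten

Derivation:
After 1 (j): row=1 col=0 char='l'
After 2 (w): row=1 col=5 char='g'
After 3 (G): row=2 col=0 char='b'
After 4 (^): row=2 col=0 char='b'
After 5 (k): row=1 col=0 char='l'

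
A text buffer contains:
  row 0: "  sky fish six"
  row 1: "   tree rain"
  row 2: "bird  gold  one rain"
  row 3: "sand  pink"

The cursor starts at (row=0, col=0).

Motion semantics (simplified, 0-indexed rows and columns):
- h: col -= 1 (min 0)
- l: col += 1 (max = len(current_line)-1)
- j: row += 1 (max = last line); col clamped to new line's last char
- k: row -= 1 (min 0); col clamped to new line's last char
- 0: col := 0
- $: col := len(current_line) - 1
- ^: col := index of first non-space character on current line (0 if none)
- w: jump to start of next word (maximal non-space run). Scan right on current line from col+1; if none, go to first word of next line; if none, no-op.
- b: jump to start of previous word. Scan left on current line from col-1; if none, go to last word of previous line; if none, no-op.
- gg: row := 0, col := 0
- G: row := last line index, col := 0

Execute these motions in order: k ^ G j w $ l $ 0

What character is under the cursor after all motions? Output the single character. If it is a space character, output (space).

Answer: s

Derivation:
After 1 (k): row=0 col=0 char='_'
After 2 (^): row=0 col=2 char='s'
After 3 (G): row=3 col=0 char='s'
After 4 (j): row=3 col=0 char='s'
After 5 (w): row=3 col=6 char='p'
After 6 ($): row=3 col=9 char='k'
After 7 (l): row=3 col=9 char='k'
After 8 ($): row=3 col=9 char='k'
After 9 (0): row=3 col=0 char='s'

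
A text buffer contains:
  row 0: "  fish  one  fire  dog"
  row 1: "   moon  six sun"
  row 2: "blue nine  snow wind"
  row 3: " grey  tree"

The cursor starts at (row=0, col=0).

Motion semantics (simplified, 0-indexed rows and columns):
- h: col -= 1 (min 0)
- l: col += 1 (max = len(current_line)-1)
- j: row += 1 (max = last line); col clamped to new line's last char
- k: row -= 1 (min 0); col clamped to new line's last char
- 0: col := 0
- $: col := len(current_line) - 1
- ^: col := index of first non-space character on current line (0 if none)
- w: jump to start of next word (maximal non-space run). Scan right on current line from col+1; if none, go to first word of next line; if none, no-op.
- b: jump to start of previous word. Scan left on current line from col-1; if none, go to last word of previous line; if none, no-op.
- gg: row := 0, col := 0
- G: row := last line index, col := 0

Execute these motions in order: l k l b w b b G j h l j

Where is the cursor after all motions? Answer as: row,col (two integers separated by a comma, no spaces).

After 1 (l): row=0 col=1 char='_'
After 2 (k): row=0 col=1 char='_'
After 3 (l): row=0 col=2 char='f'
After 4 (b): row=0 col=2 char='f'
After 5 (w): row=0 col=8 char='o'
After 6 (b): row=0 col=2 char='f'
After 7 (b): row=0 col=2 char='f'
After 8 (G): row=3 col=0 char='_'
After 9 (j): row=3 col=0 char='_'
After 10 (h): row=3 col=0 char='_'
After 11 (l): row=3 col=1 char='g'
After 12 (j): row=3 col=1 char='g'

Answer: 3,1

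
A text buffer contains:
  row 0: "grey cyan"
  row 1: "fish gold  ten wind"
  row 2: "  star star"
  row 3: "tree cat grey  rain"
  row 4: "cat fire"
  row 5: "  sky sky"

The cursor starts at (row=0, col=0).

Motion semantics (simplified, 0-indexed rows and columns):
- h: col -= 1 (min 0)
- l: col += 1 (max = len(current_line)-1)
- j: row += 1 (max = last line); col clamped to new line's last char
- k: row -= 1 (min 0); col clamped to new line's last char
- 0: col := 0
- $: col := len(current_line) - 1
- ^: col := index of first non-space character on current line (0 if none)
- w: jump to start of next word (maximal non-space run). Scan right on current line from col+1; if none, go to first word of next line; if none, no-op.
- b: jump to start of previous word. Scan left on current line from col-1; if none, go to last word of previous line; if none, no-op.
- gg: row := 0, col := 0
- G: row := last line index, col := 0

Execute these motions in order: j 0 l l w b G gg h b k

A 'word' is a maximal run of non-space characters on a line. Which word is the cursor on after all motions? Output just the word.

After 1 (j): row=1 col=0 char='f'
After 2 (0): row=1 col=0 char='f'
After 3 (l): row=1 col=1 char='i'
After 4 (l): row=1 col=2 char='s'
After 5 (w): row=1 col=5 char='g'
After 6 (b): row=1 col=0 char='f'
After 7 (G): row=5 col=0 char='_'
After 8 (gg): row=0 col=0 char='g'
After 9 (h): row=0 col=0 char='g'
After 10 (b): row=0 col=0 char='g'
After 11 (k): row=0 col=0 char='g'

Answer: grey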